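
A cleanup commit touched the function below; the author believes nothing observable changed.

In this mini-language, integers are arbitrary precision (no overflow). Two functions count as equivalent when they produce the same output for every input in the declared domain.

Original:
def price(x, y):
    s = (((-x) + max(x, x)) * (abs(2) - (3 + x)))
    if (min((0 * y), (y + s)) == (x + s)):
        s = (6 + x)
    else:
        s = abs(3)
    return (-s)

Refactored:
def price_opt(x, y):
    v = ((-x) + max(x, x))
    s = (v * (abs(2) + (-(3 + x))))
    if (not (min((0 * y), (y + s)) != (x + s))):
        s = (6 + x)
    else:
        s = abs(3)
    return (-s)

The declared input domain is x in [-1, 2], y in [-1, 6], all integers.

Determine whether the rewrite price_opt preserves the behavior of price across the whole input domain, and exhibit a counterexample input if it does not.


The two versions differ — the changes include boolean connective usage differs, statement counts differ, local variable names differ, arithmetic usage differs, comparison usage differs.
Tracing x=-1, y=1: price: s := 0 | (min((0 * y), (y + s)) == (x + s)): false | s := 3 | result -3 | price_opt: v := 0 | s := 0 | (not (min((0 * y), (y + s)) != (x + s))): false | s := 3 | result -3 — matching result -3.
Every one of the 32 inputs gives matching results.
verdict: equivalent


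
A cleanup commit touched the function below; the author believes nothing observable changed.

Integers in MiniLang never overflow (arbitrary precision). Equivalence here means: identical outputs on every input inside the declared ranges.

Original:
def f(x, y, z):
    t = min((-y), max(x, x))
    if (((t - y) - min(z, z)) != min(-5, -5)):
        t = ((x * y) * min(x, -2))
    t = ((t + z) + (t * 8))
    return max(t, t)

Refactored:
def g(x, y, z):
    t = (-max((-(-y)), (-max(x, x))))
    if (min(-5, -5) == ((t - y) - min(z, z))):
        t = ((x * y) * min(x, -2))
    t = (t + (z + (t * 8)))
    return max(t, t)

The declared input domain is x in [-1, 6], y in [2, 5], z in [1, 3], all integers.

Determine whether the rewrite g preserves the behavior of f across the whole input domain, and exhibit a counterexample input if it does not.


Run the pair on x=-1, y=2, z=1.
f: t becomes -2; next (((t - y) - min(z, z)) != min(-5, -5)) evaluates to false; next t becomes -17; next final value -17
g: t becomes -2; next (min(-5, -5) == ((t - y) - min(z, z))) evaluates to true; next t becomes 4; next t becomes 37; next final value 37
-17 != 37, so the rewrite changes behavior.
verdict: not equivalent; witness: x=-1, y=2, z=1


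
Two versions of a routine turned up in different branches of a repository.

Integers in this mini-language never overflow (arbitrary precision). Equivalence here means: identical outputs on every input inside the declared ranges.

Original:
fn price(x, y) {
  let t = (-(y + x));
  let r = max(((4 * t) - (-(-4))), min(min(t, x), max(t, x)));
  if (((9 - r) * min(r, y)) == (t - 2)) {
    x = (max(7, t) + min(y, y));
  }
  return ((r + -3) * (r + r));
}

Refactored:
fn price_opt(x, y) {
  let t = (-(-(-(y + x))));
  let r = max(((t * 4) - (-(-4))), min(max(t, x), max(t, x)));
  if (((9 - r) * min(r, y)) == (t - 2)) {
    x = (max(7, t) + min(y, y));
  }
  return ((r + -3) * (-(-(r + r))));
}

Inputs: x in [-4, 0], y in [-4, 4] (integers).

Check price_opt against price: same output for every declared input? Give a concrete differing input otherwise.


Try x=-4, y=3.
price: t=1, then r=0, then (((9 - r) * min(r, y)) == (t - 2)) is false, then returns 0
price_opt: t=1, then r=1, then (((9 - r) * min(r, y)) == (t - 2)) is false, then returns -4
0 vs -4 — the two versions disagree here.
verdict: not equivalent; witness: x=-4, y=3


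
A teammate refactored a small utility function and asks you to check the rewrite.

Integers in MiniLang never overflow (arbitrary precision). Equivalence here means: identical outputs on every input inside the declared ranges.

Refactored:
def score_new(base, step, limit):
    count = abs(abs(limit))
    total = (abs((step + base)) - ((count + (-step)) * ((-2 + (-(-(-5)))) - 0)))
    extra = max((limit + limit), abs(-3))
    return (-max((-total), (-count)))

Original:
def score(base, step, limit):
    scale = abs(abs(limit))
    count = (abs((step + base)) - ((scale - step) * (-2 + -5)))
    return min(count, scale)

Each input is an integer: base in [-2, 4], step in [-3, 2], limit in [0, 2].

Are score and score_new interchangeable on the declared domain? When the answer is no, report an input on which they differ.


Side by side, the visible changes include: arithmetic usage differs; also constant usage differs; also statement counts differ; also min/max/abs usage differs; also local variable names differ.
Spot check at base=1, step=-3, limit=2 — score: scale := 2 | count := 37 | result 2. score_new: count := 2 | total := 37 | extra := 4 | result 2. Both give 2.
Every one of the 126 inputs gives matching results.
verdict: equivalent


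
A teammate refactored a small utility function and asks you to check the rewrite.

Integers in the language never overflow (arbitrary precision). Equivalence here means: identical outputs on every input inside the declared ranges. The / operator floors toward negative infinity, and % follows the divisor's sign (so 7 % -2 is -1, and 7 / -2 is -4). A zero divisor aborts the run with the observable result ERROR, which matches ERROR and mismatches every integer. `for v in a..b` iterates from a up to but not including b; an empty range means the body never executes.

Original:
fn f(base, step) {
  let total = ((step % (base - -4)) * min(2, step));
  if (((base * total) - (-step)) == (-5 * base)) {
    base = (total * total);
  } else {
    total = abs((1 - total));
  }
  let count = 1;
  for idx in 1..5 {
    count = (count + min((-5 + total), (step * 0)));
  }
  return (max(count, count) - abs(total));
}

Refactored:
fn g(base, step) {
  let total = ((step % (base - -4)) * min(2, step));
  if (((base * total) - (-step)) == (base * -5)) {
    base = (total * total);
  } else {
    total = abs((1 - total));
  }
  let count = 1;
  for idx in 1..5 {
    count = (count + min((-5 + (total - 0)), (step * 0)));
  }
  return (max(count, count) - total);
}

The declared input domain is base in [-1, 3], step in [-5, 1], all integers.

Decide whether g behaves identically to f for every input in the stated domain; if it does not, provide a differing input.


Take base=1, step=-1.
f: total becomes -4; next (((base * total) - (-step)) == (-5 * base)) evaluates to true; next base becomes 16; next count becomes 1; next at idx=1:; next count becomes -8; next at idx=2:; next count becomes -17; next at idx=3:; next count becomes -26; next at idx=4:; next count becomes -35; next final value -39
g: total becomes -4; next (((base * total) - (-step)) == (base * -5)) evaluates to true; next base becomes 16; next count becomes 1; next at idx=1:; next count becomes -8; next at idx=2:; next count becomes -17; next at idx=3:; next count becomes -26; next at idx=4:; next count becomes -35; next final value -31
-39 vs -31 — the two versions disagree here.
verdict: not equivalent; witness: base=1, step=-1


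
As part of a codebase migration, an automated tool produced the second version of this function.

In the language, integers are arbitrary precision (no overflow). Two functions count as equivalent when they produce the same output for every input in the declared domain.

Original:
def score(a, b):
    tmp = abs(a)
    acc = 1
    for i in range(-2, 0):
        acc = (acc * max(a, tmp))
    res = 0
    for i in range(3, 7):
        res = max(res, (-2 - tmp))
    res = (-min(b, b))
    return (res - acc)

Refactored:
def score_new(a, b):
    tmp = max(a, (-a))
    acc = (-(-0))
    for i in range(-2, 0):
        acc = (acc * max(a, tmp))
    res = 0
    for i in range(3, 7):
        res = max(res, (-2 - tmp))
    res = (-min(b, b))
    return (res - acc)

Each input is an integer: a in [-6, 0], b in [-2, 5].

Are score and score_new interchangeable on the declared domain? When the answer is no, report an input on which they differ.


The rewrite breaks on a=-6, b=-2, where the results are -34 and 2.
score: tmp = 6; acc = 1; [i=-2]; acc = 6; [i=-1]; acc = 36; res = 0; [i=3]; res = 0; [i=4]; res = 0; [i=5]; res = 0; [i=6]; res = 0; res = 2; return -34
score_new: tmp = 6; acc = 0; [i=-2]; acc = 0; [i=-1]; acc = 0; res = 0; [i=3]; res = 0; [i=4]; res = 0; [i=5]; res = 0; [i=6]; res = 0; res = 2; return 2
verdict: not equivalent; witness: a=-6, b=-2


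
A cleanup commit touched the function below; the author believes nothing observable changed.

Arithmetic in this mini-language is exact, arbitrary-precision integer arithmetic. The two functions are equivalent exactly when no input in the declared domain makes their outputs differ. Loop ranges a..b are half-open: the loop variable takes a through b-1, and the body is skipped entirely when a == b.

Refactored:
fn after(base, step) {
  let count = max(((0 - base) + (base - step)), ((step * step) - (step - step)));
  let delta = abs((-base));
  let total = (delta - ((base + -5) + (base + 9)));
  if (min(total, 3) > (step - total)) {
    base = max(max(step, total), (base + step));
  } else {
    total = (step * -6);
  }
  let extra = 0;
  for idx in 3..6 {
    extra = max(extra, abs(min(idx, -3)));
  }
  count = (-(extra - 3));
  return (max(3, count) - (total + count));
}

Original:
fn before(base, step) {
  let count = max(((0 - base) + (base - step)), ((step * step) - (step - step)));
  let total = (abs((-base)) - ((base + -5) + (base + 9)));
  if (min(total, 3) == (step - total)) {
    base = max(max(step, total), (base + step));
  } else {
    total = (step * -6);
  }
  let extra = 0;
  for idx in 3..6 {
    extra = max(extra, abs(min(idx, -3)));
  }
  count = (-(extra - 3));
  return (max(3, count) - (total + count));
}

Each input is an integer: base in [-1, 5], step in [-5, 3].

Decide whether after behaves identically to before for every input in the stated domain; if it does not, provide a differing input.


Not equivalent: base=-1, step=-5 separates them (-27 vs 4).
before: count := 25 | total := -1 | (min(total, 3) == (step - total)): false | total := 30 | extra := 0 | iter idx=3: | extra := 3 | iter idx=4: | extra := 3 | iter idx=5: | extra := 3 | count := 0 | result -27
after: count := 25 | delta := 1 | total := -1 | (min(total, 3) > (step - total)): true | base := -1 | extra := 0 | iter idx=3: | extra := 3 | iter idx=4: | extra := 3 | iter idx=5: | extra := 3 | count := 0 | result 4
verdict: not equivalent; witness: base=-1, step=-5


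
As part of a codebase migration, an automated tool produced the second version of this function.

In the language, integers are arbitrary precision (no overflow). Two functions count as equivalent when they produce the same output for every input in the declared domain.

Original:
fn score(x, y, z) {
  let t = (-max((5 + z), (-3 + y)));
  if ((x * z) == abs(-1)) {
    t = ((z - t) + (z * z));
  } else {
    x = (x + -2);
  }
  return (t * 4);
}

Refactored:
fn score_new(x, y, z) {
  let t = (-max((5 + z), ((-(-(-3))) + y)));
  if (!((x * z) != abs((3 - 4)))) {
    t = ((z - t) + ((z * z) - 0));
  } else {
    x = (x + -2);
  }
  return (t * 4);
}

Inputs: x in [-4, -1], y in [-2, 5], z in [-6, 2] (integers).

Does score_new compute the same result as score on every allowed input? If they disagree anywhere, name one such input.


Differences: boolean connective usage differs, constant usage differs, arithmetic usage differs, comparison usage differs — yet all 288 inputs agree.
verdict: equivalent


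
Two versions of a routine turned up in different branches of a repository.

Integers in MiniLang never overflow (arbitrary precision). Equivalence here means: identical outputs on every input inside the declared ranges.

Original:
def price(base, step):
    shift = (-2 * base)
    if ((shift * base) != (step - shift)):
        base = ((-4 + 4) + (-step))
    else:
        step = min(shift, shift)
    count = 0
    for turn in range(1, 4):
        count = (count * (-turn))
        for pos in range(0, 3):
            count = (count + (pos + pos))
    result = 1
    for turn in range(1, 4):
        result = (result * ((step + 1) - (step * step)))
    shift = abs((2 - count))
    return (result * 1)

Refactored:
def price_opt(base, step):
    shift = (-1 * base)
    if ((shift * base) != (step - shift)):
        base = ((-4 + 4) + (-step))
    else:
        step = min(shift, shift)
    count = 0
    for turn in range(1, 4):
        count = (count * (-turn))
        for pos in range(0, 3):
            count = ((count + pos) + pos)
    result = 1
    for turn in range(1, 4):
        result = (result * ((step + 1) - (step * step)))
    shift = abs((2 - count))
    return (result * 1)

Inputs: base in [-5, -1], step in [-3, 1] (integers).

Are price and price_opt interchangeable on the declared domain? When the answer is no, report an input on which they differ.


Not equivalent: base=-2, step=-2 separates them (-125 vs -1).
price: shift becomes 4; next ((shift * base) != (step - shift)) evaluates to true; next base becomes 2; next count becomes 0; next at turn=1:; next count becomes 0; next at pos=0:; next count becomes 0; next at pos=1:; next count becomes 2; next at pos=2:; next count becomes 6; next at turn=2:; next count becomes -12; next at pos=0:; next count becomes -12; next at pos=1:; next count becomes -10; next at pos=2:; next count becomes -6; next at turn=3:; next count becomes 18; next at pos=0:; next count becomes 18; next at pos=1:; next count becomes 20; next at pos=2:; next count becomes 24; next result becomes 1; next at turn=1:; next result becomes -5; next at turn=2:; next result becomes 25; next at turn=3:; next result becomes -125; next shift becomes 22; next final value -125
price_opt: shift becomes 2; next ((shift * base) != (step - shift)) evaluates to false; next step becomes 2; next count becomes 0; next at turn=1:; next count becomes 0; next at pos=0:; next count becomes 0; next at pos=1:; next count becomes 2; next at pos=2:; next count becomes 6; next at turn=2:; next count becomes -12; next at pos=0:; next count becomes -12; next at pos=1:; next count becomes -10; next at pos=2:; next count becomes -6; next at turn=3:; next count becomes 18; next at pos=0:; next count becomes 18; next at pos=1:; next count becomes 20; next at pos=2:; next count becomes 24; next result becomes 1; next at turn=1:; next result becomes -1; next at turn=2:; next result becomes 1; next at turn=3:; next result becomes -1; next shift becomes 22; next final value -1
verdict: not equivalent; witness: base=-2, step=-2


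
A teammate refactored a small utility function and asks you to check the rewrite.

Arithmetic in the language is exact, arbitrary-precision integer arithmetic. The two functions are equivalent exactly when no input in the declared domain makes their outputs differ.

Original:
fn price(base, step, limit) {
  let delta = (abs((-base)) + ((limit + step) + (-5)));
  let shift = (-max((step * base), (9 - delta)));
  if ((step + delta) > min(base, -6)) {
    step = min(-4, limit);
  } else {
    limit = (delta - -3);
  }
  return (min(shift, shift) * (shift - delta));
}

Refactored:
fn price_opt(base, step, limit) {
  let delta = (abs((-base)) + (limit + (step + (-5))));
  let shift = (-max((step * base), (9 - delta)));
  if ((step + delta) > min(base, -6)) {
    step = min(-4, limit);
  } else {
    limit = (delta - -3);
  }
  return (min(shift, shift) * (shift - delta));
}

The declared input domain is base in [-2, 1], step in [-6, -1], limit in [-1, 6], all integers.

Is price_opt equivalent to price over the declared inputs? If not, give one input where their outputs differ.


Reading the diff, among the changes: same computation, different form.
As a probe, take base=0, step=-4, limit=-1: price runs delta := -10 | shift := -19 | ((step + delta) > min(base, -6)): false | limit := -7 | result 171; price_opt runs delta := -10 | shift := -19 | ((step + delta) > min(base, -6)): false | limit := -7 | result 171; both end at 171.
Checked all 192 inputs in the declared domain: the outputs agree on every one.
verdict: equivalent


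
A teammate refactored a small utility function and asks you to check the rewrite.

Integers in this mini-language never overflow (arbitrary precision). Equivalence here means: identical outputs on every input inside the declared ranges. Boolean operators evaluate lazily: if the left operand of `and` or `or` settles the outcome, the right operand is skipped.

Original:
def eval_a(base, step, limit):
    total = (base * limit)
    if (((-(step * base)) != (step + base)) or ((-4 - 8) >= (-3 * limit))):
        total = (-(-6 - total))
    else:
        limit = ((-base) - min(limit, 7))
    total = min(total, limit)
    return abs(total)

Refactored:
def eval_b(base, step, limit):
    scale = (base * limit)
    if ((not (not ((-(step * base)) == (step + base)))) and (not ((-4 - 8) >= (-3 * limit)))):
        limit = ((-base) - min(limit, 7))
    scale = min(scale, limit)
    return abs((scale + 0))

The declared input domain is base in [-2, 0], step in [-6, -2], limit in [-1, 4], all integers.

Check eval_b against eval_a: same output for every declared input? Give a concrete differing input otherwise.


These are not equivalent — on base=-2, step=-6, limit=1 the outputs split (1 vs 2).
eval_a: total = -2; (((-(step * base)) != (step + base)) or ((-4 - 8) >= (-3 * limit))) -> true; total = 4; total = 1; return 1
eval_b: scale = -2; ((not (not ((-(step * base)) == (step + base)))) and (not ((-4 - 8) >= (-3 * limit)))) -> false; scale = -2; return 2
verdict: not equivalent; witness: base=-2, step=-6, limit=1


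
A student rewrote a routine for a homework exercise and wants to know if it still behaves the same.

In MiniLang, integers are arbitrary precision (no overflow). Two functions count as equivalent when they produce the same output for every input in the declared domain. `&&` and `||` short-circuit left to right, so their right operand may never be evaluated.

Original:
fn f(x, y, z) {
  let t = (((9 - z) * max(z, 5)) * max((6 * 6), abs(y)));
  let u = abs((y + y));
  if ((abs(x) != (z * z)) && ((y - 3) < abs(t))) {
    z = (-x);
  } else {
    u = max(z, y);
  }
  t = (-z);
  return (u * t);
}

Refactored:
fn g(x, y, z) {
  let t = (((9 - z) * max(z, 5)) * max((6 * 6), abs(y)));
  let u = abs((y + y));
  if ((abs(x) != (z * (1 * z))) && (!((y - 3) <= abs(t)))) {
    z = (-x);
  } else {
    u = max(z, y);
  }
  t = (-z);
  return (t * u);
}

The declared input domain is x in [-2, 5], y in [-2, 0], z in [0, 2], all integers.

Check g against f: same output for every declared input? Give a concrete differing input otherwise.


Run the pair on x=-2, y=-2, z=0.
f: t=1620, then u=4, then ((abs(x) != (z * z)) && ((y - 3) < abs(t))) is true, then z=2, then t=-2, then returns -8
g: t=1620, then u=4, then ((abs(x) != (z * (1 * z))) && (!((y - 3) <= abs(t)))) is false, then u=0, then t=0, then returns 0
-8 against 0: the behavior changed.
verdict: not equivalent; witness: x=-2, y=-2, z=0


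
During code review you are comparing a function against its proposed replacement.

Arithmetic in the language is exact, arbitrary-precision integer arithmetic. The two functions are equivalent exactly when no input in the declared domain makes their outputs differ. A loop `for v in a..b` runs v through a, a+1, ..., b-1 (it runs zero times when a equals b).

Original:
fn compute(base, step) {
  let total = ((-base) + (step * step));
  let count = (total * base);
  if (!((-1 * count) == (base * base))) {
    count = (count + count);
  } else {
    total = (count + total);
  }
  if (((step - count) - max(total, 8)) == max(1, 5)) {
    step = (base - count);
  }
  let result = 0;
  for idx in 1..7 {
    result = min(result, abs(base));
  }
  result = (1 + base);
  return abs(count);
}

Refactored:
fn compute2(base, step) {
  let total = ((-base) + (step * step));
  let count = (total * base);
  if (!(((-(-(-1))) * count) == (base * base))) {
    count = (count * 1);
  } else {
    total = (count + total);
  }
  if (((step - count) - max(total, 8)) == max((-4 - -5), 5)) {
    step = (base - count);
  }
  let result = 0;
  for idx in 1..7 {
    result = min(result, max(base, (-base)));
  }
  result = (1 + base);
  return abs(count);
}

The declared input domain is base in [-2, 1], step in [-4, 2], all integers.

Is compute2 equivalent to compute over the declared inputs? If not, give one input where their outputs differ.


The rewrite breaks on base=-2, step=-4, where the results are 72 and 36.
compute: total := 18 | count := -36 | (!((-1 * count) == (base * base))): true | count := -72 | (((step - count) - max(total, 8)) == max(1, 5)): false | result := 0 | iter idx=1: | result := 0 | iter idx=2: | result := 0 | iter idx=3: | result := 0 | iter idx=4: | result := 0 | iter idx=5: | result := 0 | iter idx=6: | result := 0 | result := -1 | result 72
compute2: total := 18 | count := -36 | (!(((-(-(-1))) * count) == (base * base))): true | count := -36 | (((step - count) - max(total, 8)) == max((-4 - -5), 5)): false | result := 0 | iter idx=1: | result := 0 | iter idx=2: | result := 0 | iter idx=3: | result := 0 | iter idx=4: | result := 0 | iter idx=5: | result := 0 | iter idx=6: | result := 0 | result := -1 | result 36
verdict: not equivalent; witness: base=-2, step=-4


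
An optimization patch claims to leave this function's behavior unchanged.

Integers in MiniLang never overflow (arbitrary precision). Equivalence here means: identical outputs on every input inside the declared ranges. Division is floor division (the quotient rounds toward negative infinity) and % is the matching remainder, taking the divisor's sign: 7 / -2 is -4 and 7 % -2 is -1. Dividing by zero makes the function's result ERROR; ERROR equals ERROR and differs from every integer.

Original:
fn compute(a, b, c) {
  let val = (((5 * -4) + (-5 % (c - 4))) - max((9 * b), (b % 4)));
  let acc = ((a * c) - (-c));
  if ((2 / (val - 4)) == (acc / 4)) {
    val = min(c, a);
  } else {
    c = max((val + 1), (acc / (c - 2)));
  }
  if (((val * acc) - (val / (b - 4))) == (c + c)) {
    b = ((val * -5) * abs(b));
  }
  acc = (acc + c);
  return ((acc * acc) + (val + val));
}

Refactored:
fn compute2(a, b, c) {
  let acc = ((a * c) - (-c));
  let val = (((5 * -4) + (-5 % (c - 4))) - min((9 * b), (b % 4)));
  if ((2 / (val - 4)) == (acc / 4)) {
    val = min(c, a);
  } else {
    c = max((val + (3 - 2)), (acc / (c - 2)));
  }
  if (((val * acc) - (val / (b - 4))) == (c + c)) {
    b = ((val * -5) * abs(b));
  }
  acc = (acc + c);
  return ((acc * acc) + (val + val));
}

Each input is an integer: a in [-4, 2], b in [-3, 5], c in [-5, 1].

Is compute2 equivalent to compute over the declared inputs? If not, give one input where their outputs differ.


Evaluate both at a=-4, b=-3, c=-5.
compute: val=-26, then acc=15, then ((2 / (val - 4)) == (acc / 4)) is false, then c=-3, then (((val * acc) - (val / (b - 4))) == (c + c)) is false, then acc=12, then returns 92
compute2: acc=15, then val=2, then ((2 / (val - 4)) == (acc / 4)) is false, then c=3, then (((val * acc) - (val / (b - 4))) == (c + c)) is false, then acc=18, then returns 328
92 != 328, so the rewrite changes behavior.
verdict: not equivalent; witness: a=-4, b=-3, c=-5


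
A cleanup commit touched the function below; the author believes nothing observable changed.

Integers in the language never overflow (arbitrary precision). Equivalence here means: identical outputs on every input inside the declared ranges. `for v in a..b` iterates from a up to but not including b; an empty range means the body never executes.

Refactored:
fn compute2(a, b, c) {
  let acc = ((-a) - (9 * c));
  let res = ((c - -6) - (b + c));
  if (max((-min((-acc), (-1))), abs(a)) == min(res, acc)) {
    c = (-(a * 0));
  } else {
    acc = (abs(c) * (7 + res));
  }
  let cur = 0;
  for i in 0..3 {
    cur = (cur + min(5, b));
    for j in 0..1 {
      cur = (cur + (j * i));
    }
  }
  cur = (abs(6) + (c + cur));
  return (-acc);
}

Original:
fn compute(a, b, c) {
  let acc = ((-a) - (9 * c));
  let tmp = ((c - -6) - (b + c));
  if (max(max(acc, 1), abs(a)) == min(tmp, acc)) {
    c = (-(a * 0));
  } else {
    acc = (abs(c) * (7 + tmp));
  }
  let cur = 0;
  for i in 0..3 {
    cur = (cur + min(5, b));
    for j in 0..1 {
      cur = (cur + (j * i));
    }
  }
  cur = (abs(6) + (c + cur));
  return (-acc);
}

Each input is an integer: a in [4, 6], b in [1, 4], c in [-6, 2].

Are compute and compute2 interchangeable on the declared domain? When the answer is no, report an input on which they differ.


Equivalent — the differences include local variable names differ, and min/max/abs usage differs, yet no declared input distinguishes the two.
Spot check at a=4, b=1, c=-4 — compute: acc=32, then tmp=5, then (max(max(acc, 1), abs(a)) == min(tmp, acc)) is false, then acc=48, then cur=0, then (i=0), then cur=1, then (j=0), then cur=1, then (i=1), then cur=2, then (j=0), then cur=2, then (i=2), then cur=3, then (j=0), then cur=3, then cur=5, then returns -48. compute2: acc=32, then res=5, then (max((-min((-acc), (-1))), abs(a)) == min(res, acc)) is false, then acc=48, then cur=0, then (i=0), then cur=1, then (j=0), then cur=1, then (i=1), then cur=2, then (j=0), then cur=2, then (i=2), then cur=3, then (j=0), then cur=3, then cur=5, then returns -48. Both give -48.
An exhaustive pass over the 108 declared inputs shows identical outputs.
verdict: equivalent


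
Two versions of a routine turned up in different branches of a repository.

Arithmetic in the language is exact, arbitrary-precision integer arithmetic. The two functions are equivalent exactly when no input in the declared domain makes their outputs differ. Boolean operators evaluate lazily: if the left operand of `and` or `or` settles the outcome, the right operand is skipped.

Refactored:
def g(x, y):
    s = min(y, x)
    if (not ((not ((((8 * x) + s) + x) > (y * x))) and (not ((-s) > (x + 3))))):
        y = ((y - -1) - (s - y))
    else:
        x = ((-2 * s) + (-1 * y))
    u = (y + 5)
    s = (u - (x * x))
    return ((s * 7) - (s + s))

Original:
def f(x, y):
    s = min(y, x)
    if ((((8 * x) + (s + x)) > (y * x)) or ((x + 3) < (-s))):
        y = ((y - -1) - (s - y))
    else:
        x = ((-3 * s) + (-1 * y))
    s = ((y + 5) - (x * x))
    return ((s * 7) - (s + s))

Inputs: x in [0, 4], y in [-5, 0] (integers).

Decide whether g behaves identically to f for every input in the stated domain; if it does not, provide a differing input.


Run the pair on x=0, y=-3.
f: s = -3; ((((8 * x) + (s + x)) > (y * x)) or ((x + 3) < (-s))) -> false; x = 12; s = -142; return -710
g: s = -3; (not ((not ((((8 * x) + s) + x) > (y * x))) and (not ((-s) > (x + 3))))) -> false; x = 9; u = 2; s = -79; return -395
-710 != -395, so the rewrite changes behavior.
verdict: not equivalent; witness: x=0, y=-3


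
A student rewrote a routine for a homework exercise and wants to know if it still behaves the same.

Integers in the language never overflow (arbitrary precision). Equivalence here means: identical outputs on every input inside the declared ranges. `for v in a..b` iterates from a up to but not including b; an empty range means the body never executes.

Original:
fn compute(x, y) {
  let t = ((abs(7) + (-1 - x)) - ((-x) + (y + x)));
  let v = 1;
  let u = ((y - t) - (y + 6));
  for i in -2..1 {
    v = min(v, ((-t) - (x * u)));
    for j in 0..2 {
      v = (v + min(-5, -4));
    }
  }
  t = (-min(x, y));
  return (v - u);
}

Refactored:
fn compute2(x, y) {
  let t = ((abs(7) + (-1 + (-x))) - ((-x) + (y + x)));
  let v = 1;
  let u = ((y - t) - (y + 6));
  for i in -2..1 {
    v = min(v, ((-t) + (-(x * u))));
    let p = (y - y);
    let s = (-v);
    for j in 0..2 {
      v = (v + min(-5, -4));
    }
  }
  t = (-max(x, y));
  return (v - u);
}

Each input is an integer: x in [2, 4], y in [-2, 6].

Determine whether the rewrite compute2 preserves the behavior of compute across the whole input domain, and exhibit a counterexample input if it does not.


Equivalent. Although `min(x, y)` became `max(x, y)`, no input in the stated domain can expose it.
An exhaustive pass over the 27 declared inputs shows identical outputs.
Tracing x=3, y=1: compute: t becomes 2; next v becomes 1; next u becomes -8; next at i=-2:; next v becomes 1; next at j=0:; next v becomes -4; next at j=1:; next v becomes -9; next at i=-1:; next v becomes -9; next at j=0:; next v becomes -14; next at j=1:; next v becomes -19; next at i=0:; next v becomes -19; next at j=0:; next v becomes -24; next at j=1:; next v becomes -29; next t becomes -1; next final value -21 | compute2: t becomes 2; next v becomes 1; next u becomes -8; next at i=-2:; next v becomes 1; next p becomes 0; next s becomes -1; next at j=0:; next v becomes -4; next at j=1:; next v becomes -9; next at i=-1:; next v becomes -9; next p becomes 0; next s becomes 9; next at j=0:; next v becomes -14; next at j=1:; next v becomes -19; next at i=0:; next v becomes -19; next p becomes 0; next s becomes 19; next at j=0:; next v becomes -24; next at j=1:; next v becomes -29; next t becomes -3; next final value -21 — matching result -21.
verdict: equivalent


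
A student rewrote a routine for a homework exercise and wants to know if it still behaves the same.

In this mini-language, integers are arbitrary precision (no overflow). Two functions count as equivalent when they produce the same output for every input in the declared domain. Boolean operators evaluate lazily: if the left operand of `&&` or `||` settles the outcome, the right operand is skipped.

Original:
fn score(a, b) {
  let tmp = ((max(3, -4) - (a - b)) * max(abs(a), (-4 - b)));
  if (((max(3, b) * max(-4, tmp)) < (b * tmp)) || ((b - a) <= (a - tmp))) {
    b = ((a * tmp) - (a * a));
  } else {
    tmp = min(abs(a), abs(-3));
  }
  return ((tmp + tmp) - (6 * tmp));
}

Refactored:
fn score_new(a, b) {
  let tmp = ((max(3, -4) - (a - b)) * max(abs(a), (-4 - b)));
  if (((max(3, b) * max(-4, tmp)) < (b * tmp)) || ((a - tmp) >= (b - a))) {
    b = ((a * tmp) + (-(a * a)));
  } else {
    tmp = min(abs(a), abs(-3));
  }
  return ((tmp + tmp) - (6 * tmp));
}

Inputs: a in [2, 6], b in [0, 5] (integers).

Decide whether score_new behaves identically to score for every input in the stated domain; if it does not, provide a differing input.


Equivalent — the differences include arithmetic usage differs; comparison usage differs, yet no declared input distinguishes the two.
Spot check at a=5, b=2 — score: tmp := 0 | (((max(3, b) * max(-4, tmp)) < (b * tmp)) || ((b - a) <= (a - tmp))): true | b := -25 | result 0. score_new: tmp := 0 | (((max(3, b) * max(-4, tmp)) < (b * tmp)) || ((a - tmp) >= (b - a))): true | b := -25 | result 0. Both give 0.
An exhaustive pass over the 30 declared inputs shows identical outputs.
verdict: equivalent


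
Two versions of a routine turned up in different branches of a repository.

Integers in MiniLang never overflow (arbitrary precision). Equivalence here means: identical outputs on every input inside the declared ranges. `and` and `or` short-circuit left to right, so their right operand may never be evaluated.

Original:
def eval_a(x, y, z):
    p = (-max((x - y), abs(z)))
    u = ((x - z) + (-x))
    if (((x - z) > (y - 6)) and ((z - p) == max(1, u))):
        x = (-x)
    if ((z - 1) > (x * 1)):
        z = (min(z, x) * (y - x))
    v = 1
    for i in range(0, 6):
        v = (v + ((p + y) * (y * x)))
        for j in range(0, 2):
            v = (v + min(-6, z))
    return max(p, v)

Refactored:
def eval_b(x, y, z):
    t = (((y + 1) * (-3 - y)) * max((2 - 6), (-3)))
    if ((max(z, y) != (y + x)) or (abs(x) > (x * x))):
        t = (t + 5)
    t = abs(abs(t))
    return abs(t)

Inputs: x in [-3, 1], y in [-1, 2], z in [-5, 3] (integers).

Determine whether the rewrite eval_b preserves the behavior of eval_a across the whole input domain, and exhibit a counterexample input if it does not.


There is a counterexample at x=-3, y=-1, z=-5: -5 on one side, 5 on the other.
eval_a: p := -5 | u := 5 | (((x - z) > (y - 6)) and ((z - p) == max(1, u))): false | ((z - 1) > (x * 1)): false | v := 1 | iter i=0: | v := -17 | iter j=0: | v := -23 | iter j=1: | v := -29 | iter i=1: | v := -47 | iter j=0: | v := -53 | iter j=1: | v := -59 | iter i=2: | v := -77 | iter j=0: | v := -83 | iter j=1: | v := -89 | iter i=3: | v := -107 | iter j=0: | v := -113 | iter j=1: | v := -119 | iter i=4: | v := -137 | iter j=0: | v := -143 | iter j=1: | v := -149 | iter i=5: | v := -167 | iter j=0: | v := -173 | iter j=1: | v := -179 | result -5
eval_b: t := 0 | ((max(z, y) != (y + x)) or (abs(x) > (x * x))): true | t := 5 | t := 5 | result 5
verdict: not equivalent; witness: x=-3, y=-1, z=-5


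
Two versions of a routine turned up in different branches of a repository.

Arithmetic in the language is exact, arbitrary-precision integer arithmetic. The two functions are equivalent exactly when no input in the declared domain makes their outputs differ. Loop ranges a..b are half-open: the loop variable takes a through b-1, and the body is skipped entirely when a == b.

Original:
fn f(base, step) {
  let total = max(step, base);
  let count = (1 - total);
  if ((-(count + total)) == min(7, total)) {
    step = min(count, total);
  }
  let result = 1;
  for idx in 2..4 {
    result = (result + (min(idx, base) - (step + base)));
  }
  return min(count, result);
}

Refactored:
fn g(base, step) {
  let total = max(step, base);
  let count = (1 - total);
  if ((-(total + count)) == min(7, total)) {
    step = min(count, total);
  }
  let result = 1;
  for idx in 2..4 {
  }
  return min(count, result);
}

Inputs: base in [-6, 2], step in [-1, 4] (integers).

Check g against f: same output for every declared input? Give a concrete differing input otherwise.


There is a counterexample at base=-6, step=-1: 2 on one side, 1 on the other.
f: total=-1, then count=2, then ((-(count + total)) == min(7, total)) is true, then step=-1, then result=1, then (idx=2), then result=2, then (idx=3), then result=3, then returns 2
g: total=-1, then count=2, then ((-(total + count)) == min(7, total)) is true, then step=-1, then result=1, then (idx=2), then (idx=3), then returns 1
verdict: not equivalent; witness: base=-6, step=-1


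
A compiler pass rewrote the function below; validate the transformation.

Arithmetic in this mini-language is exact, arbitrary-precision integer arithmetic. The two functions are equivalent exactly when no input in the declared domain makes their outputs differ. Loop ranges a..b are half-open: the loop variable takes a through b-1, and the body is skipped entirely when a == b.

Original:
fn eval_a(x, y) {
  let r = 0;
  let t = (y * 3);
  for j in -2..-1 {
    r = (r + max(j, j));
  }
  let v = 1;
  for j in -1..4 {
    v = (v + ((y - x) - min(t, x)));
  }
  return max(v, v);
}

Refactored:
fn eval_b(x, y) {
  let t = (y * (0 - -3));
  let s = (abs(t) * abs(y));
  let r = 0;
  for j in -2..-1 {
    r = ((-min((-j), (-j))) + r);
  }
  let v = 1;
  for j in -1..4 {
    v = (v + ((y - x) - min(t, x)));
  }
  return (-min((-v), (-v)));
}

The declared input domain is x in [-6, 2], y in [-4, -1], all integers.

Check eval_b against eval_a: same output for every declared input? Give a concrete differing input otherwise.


Reading the diff, among the changes: min/max/abs usage differs; constant usage differs; statement counts differ; arithmetic usage differs; local variable names differ.
As a probe, take x=-1, y=-1: eval_a runs r=0, then t=-3, then (j=-2), then r=-2, then v=1, then (j=-1), then v=4, then (j=0), then v=7, then (j=1), then v=10, then (j=2), then v=13, then (j=3), then v=16, then returns 16; eval_b runs t=-3, then s=3, then r=0, then (j=-2), then r=-2, then v=1, then (j=-1), then v=4, then (j=0), then v=7, then (j=1), then v=10, then (j=2), then v=13, then (j=3), then v=16, then returns 16; both end at 16.
Across all 36 domain points the two functions coincide.
verdict: equivalent


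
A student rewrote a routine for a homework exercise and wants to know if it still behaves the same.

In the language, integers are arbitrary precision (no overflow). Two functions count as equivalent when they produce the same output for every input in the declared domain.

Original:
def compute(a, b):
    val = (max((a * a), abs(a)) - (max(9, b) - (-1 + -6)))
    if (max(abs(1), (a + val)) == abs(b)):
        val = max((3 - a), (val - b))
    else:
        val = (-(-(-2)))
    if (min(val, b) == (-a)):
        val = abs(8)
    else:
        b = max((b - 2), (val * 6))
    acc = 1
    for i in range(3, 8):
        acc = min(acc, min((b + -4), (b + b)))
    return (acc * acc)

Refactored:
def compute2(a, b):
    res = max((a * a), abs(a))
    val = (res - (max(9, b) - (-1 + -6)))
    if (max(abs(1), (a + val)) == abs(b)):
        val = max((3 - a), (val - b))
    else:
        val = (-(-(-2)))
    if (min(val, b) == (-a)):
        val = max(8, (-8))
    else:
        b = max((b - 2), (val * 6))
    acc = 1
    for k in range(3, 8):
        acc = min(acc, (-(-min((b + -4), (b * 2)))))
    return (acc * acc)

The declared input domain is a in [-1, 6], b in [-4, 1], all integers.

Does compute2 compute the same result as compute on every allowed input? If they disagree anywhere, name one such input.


Reading the diff, among the changes: arithmetic usage differs; also statement counts differ; also constant usage differs; also min/max/abs usage differs; also local variable names differ.
Spot check at a=5, b=1 — compute: val = 9; (max(abs(1), (a + val)) == abs(b)) -> false; val = -2; (min(val, b) == (-a)) -> false; b = -1; acc = 1; [i=3]; acc = -5; [i=4]; acc = -5; [i=5]; acc = -5; [i=6]; acc = -5; [i=7]; acc = -5; return 25. compute2: res = 25; val = 9; (max(abs(1), (a + val)) == abs(b)) -> false; val = -2; (min(val, b) == (-a)) -> false; b = -1; acc = 1; [k=3]; acc = -5; [k=4]; acc = -5; [k=5]; acc = -5; [k=6]; acc = -5; [k=7]; acc = -5; return 25. Both give 25.
Checked all 48 inputs in the declared domain: the outputs agree on every one.
verdict: equivalent


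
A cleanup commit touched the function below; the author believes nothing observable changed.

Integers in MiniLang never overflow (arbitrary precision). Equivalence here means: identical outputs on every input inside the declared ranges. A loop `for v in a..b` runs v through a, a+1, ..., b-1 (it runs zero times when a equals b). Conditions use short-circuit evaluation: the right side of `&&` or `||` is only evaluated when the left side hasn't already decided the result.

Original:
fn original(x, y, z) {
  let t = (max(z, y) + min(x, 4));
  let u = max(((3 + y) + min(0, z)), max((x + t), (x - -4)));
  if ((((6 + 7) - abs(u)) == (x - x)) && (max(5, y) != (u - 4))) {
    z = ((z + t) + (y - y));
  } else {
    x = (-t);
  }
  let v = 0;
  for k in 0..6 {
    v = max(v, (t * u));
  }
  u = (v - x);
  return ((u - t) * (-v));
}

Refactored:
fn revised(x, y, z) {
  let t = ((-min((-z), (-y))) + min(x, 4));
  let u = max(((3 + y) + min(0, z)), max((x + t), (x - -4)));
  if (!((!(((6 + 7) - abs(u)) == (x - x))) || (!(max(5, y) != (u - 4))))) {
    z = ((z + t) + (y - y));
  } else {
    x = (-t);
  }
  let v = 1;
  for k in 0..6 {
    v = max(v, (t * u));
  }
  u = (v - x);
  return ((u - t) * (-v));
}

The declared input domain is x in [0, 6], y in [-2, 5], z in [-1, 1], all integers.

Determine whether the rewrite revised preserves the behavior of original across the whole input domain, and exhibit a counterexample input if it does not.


Try x=0, y=-2, z=-1.
original: t = -1; u = 4; ((((6 + 7) - abs(u)) == (x - x)) && (max(5, y) != (u - 4))) -> false; x = 1; v = 0; [k=0]; v = 0; [k=1]; v = 0; [k=2]; v = 0; [k=3]; v = 0; [k=4]; v = 0; [k=5]; v = 0; u = -1; return 0
revised: t = -1; u = 4; (!((!(((6 + 7) - abs(u)) == (x - x))) || (!(max(5, y) != (u - 4))))) -> false; x = 1; v = 1; [k=0]; v = 1; [k=1]; v = 1; [k=2]; v = 1; [k=3]; v = 1; [k=4]; v = 1; [k=5]; v = 1; u = 0; return -1
0 and -1 differ, so these are not the same function on this domain.
verdict: not equivalent; witness: x=0, y=-2, z=-1


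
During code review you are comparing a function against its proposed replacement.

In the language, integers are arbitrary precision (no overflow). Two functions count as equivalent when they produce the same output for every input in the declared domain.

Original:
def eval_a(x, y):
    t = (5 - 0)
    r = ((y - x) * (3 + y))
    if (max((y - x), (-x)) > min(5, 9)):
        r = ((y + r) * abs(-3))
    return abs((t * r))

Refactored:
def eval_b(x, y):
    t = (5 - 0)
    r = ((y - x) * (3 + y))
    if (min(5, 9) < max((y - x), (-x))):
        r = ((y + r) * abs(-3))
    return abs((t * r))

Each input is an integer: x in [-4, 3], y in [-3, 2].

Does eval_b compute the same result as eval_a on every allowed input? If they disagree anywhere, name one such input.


Equivalent — the differences include comparison usage differs, yet no declared input distinguishes the two.
One worked example (x=-1, y=-1) — eval_a: t = 5; r = 0; (max((y - x), (-x)) > min(5, 9)) -> false; return 0; eval_b: t = 5; r = 0; (min(5, 9) < max((y - x), (-x))) -> false; return 0; agreement on 0.
An exhaustive pass over the 48 declared inputs shows identical outputs.
verdict: equivalent
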